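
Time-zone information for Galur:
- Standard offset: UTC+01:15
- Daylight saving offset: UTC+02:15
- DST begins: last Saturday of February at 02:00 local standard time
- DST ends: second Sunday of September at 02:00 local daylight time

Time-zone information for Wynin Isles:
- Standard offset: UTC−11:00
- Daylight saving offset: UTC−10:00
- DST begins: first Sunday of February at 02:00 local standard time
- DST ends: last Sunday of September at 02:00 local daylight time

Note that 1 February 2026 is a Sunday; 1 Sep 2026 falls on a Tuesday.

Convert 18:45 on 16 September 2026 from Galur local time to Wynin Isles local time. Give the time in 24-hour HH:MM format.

1 February 2026 is a Sunday, so Saturdays fall on 7, 14, 21, 28; the last is February 28.
1 September 2026 is a Tuesday, so the first Sunday is September 6 and the second is September 13.
Daylight saving runs 28 February – 13 September; 16 September 2026 is outside that window, so Galur is on standard time at UTC+01:15.
18:45 Galur − 1h15m = 17:30 UTC.
1 February 2026 is a Sunday, so the first Sunday is February 1.
1 September 2026 is a Tuesday, so Sundays fall on 6, 13, 20, 27; the last is September 27.
At the standard offset (UTC−11:00), 17:30 UTC − 11h = 06:30 Wynin Isles standard time.
Daylight saving runs 1 February – 27 September; the standard-time date in Wynin Isles, 16 September 2026, is inside that window, so Wynin Isles is at UTC−10:00.
17:30 UTC − 10h = 07:30 Wynin Isles.

07:30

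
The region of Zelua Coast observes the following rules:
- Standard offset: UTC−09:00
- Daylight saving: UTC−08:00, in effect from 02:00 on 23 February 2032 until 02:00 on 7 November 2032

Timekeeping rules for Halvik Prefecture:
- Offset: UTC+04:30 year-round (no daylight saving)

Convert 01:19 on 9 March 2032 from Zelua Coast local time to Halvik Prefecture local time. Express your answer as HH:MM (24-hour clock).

13:49

9 March 2032 lies within the daylight-saving period (23 February – 7 November), so Zelua Coast is on daylight time, UTC−08:00.
01:19 Zelua Coast + 8h = 09:19 UTC.
Halvik Prefecture stays on UTC+04:30 all year.
09:19 UTC + 4h30m = 13:49 Halvik Prefecture.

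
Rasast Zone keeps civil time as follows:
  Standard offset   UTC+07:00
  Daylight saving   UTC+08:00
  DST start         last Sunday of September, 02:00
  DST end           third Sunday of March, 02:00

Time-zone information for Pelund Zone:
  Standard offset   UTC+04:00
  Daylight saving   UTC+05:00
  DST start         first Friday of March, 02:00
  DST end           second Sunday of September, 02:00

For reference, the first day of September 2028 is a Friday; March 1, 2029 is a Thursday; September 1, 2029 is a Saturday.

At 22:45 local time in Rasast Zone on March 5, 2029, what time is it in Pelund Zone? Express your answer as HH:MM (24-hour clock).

1 September 2028 is a Friday, so Sundays fall on 3, 10, 17, 24; the last is September 24.
1 March 2029 is a Thursday, so the first Sunday is March 4 and the third is March 18.
March 5, 2029 falls between 24 September 2028 and 18 March 2029, so daylight saving is in effect and Rasast Zone is at UTC+08:00.
22:45 Rasast Zone − 8h = 14:45 UTC.
1 March 2029 is a Thursday, so the first Friday is March 2.
1 September 2029 is a Saturday, so the first Sunday is September 2 and the second is September 9.
At the standard offset (UTC+04:00), 14:45 UTC + 4h = 18:45 Pelund Zone standard time.
The standard-time date in Pelund Zone, March 5, 2029, lies within the daylight-saving period (2 March – 9 September), so Pelund Zone is on daylight time, UTC+05:00.
14:45 UTC + 5h = 19:45 Pelund Zone.

19:45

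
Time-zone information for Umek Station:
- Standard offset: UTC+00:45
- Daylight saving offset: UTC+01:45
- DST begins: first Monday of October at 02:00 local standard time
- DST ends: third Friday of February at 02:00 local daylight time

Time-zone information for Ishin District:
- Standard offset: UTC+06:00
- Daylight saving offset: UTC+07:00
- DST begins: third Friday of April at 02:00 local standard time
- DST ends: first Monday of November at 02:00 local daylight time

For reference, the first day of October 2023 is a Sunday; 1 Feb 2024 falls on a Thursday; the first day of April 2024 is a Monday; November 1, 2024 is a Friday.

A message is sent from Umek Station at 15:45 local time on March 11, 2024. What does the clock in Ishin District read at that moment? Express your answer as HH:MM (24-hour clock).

21:00

1 October 2023 is a Sunday, so the first Monday is October 2.
1 February 2024 is a Thursday, so the first Friday is February 2 and the third is February 16.
Daylight saving runs 2 October 2023 – 16 February 2024; March 11, 2024 is outside that window, so Umek Station is on standard time at UTC+00:45.
15:45 Umek Station − 0h45m = 15:00 UTC.
1 April 2024 is a Monday, so the first Friday is April 5 and the third is April 19.
1 November 2024 is a Friday, so the first Monday is November 4.
At the standard offset (UTC+06:00), 15:00 UTC + 6h = 21:00 Ishin District standard time.
Daylight saving runs 19 April – 4 November; the standard-time date in Ishin District, March 11, 2024, is outside that window, so Ishin District is on standard time at UTC+06:00.
15:00 UTC + 6h = 21:00 Ishin District.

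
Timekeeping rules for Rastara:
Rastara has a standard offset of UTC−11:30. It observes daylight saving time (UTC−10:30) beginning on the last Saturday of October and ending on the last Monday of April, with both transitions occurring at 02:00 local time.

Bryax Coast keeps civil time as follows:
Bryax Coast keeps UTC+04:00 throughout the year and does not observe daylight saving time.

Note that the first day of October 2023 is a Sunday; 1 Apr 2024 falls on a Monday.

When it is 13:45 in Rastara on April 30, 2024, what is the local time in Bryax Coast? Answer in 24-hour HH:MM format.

1 October 2023 is a Sunday, so Saturdays fall on 7, 14, 21, 28; the last is October 28.
1 April 2024 is a Monday, so Mondays fall on 1, 8, 15, 22, 29; the last is April 29.
April 30, 2024 does not fall between 28 October 2023 and 29 April 2024, so daylight saving is not in effect and Rastara is at UTC−11:30.
13:45 Rastara + 11h30m = 01:15 UTC (rolling into the next day, 1 May 2024).
Bryax Coast has no daylight saving, so its offset is UTC+04:00 year-round.
01:15 UTC + 4h = 05:15 Bryax Coast.

05:15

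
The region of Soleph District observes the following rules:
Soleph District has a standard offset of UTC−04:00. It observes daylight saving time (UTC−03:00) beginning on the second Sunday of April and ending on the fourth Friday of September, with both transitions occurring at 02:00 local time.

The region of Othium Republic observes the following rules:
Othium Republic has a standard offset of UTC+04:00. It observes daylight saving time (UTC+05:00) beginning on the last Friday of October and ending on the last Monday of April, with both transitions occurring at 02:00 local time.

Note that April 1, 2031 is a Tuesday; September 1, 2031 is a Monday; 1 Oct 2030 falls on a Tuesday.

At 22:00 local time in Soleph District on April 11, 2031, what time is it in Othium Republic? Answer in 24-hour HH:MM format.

1 April 2031 is a Tuesday, so the first Sunday is April 6 and the second is April 13.
1 September 2031 is a Monday, so the first Friday is September 5 and the fourth is September 26.
April 11, 2031 is outside the daylight-saving period (13 April – 26 September), so Soleph District is on standard time, UTC−04:00.
22:00 Soleph District + 4h = 02:00 UTC (rolling into the next day, 12 April 2031).
1 October 2030 is a Tuesday, so Fridays fall on 4, 11, 18, 25; the last is October 25.
1 April 2031 is a Tuesday, so Mondays fall on 7, 14, 21, 28; the last is April 28.
At the standard offset (UTC+04:00), 02:00 UTC + 4h = 06:00 Othium Republic standard time.
The standard-time date in Othium Republic, April 12, 2031, falls between 25 October 2030 and 28 April 2031, so daylight saving is in effect and Othium Republic is at UTC+05:00.
02:00 UTC + 5h = 07:00 Othium Republic.

07:00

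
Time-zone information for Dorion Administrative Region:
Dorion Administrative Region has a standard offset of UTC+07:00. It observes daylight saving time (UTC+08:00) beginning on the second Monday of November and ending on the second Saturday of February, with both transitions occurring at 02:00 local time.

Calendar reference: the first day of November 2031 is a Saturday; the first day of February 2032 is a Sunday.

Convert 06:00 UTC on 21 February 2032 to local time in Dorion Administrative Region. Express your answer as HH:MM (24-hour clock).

1 November 2031 is a Saturday, so the first Monday is November 3 and the second is November 10.
1 February 2032 is a Sunday, so the first Saturday is February 7 and the second is February 14.
At the standard offset (UTC+07:00), 06:00 UTC + 7h = 13:00 Dorion Administrative Region standard time.
The standard-time date in Dorion Administrative Region, 21 February 2032, is outside the daylight-saving period (10 November 2031 – 14 February 2032), so Dorion Administrative Region is on standard time, UTC+07:00.
06:00 UTC + 7h = 13:00 local.

13:00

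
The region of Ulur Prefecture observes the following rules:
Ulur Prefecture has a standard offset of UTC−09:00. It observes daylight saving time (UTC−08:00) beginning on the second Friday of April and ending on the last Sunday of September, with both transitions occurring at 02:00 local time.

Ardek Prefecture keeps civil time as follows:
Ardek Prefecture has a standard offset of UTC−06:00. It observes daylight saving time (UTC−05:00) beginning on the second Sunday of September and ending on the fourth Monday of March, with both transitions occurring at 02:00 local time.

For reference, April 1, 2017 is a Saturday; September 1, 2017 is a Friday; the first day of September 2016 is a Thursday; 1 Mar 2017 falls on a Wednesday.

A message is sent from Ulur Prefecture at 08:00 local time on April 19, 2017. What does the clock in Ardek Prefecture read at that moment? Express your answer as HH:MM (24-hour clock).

1 April 2017 is a Saturday, so the first Friday is April 7 and the second is April 14.
1 September 2017 is a Friday, so Sundays fall on 3, 10, 17, 24; the last is September 24.
April 19, 2017 lies within the daylight-saving period (14 April – 24 September), so Ulur Prefecture is on daylight time, UTC−08:00.
08:00 Ulur Prefecture + 8h = 16:00 UTC.
1 September 2016 is a Thursday, so the first Sunday is September 4 and the second is September 11.
1 March 2017 is a Wednesday, so the first Monday is March 6 and the fourth is March 27.
At the standard offset (UTC−06:00), 16:00 UTC − 6h = 10:00 Ardek Prefecture standard time.
The standard-time date in Ardek Prefecture, April 19, 2017, does not fall between 11 September 2016 and 27 March 2017, so daylight saving is not in effect and Ardek Prefecture is at UTC−06:00.
16:00 UTC − 6h = 10:00 Ardek Prefecture.

10:00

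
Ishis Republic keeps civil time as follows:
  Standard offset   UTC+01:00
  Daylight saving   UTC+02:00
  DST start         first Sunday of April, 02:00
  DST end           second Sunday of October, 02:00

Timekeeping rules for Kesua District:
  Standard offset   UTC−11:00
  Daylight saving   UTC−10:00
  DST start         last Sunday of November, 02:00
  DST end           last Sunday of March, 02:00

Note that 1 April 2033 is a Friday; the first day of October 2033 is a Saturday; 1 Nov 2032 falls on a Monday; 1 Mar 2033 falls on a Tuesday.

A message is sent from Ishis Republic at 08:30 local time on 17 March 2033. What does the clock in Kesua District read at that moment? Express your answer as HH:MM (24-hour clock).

1 April 2033 is a Friday, so the first Sunday is April 3.
1 October 2033 is a Saturday, so the first Sunday is October 2 and the second is October 9.
Daylight saving runs 3 April – 9 October; 17 March 2033 is outside that window, so Ishis Republic is on standard time at UTC+01:00.
08:30 Ishis Republic − 1h = 07:30 UTC.
1 November 2032 is a Monday, so Sundays fall on 7, 14, 21, 28; the last is November 28.
1 March 2033 is a Tuesday, so Sundays fall on 6, 13, 20, 27; the last is March 27.
At the standard offset (UTC−11:00), 07:30 UTC − 11h = 20:30 Kesua District standard time (rolling into the previous day, 16 March 2033).
The standard-time date in Kesua District, 16 March 2033, falls between 28 November 2032 and 27 March 2033, so daylight saving is in effect and Kesua District is at UTC−10:00.
07:30 UTC − 10h = 21:30 Kesua District (rolling into the previous day, 16 March 2033).

21:30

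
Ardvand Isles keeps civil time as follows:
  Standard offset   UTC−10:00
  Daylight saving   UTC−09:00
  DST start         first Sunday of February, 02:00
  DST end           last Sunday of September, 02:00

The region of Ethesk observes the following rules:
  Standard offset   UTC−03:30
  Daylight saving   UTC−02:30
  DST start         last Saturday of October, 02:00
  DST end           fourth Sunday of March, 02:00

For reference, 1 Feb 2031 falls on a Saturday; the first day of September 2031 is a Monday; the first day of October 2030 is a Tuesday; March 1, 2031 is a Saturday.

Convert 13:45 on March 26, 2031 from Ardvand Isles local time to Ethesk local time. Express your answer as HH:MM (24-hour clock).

1 February 2031 is a Saturday, so the first Sunday is February 2.
1 September 2031 is a Monday, so Sundays fall on 7, 14, 21, 28; the last is September 28.
Daylight saving runs 2 February – 28 September; March 26, 2031 is inside that window, so Ardvand Isles is at UTC−09:00.
13:45 Ardvand Isles + 9h = 22:45 UTC.
1 October 2030 is a Tuesday, so Saturdays fall on 5, 12, 19, 26; the last is October 26.
1 March 2031 is a Saturday, so the first Sunday is March 2 and the fourth is March 23.
At the standard offset (UTC−03:30), 22:45 UTC − 3h30m = 19:15 Ethesk standard time.
Daylight saving runs 26 October 2030 – 23 March 2031; the standard-time date in Ethesk, March 26, 2031, is outside that window, so Ethesk is on standard time at UTC−03:30.
22:45 UTC − 3h30m = 19:15 Ethesk.

19:15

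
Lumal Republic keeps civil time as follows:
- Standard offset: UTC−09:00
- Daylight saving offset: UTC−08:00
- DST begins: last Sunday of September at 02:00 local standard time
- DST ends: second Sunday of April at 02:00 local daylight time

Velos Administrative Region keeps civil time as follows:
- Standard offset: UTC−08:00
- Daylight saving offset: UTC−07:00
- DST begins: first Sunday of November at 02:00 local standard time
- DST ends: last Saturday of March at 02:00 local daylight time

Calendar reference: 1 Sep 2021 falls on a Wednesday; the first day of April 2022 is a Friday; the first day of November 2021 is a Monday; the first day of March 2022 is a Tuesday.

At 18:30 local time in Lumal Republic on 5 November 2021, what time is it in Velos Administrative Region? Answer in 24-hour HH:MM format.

18:30

1 September 2021 is a Wednesday, so Sundays fall on 5, 12, 19, 26; the last is September 26.
1 April 2022 is a Friday, so the first Sunday is April 3 and the second is April 10.
5 November 2021 falls between 26 September 2021 and 10 April 2022, so daylight saving is in effect and Lumal Republic is at UTC−08:00.
18:30 Lumal Republic + 8h = 02:30 UTC (rolling into the next day, 6 November 2021).
1 November 2021 is a Monday, so the first Sunday is November 7.
1 March 2022 is a Tuesday, so Saturdays fall on 5, 12, 19, 26; the last is March 26.
At the standard offset (UTC−08:00), 02:30 UTC − 8h = 18:30 Velos Administrative Region standard time (rolling into the previous day, 5 November 2021).
Daylight saving runs 7 November 2021 – 26 March 2022; the standard-time date in Velos Administrative Region, 5 November 2021, is outside that window, so Velos Administrative Region is on standard time at UTC−08:00.
02:30 UTC − 8h = 18:30 Velos Administrative Region (rolling into the previous day, 5 November 2021).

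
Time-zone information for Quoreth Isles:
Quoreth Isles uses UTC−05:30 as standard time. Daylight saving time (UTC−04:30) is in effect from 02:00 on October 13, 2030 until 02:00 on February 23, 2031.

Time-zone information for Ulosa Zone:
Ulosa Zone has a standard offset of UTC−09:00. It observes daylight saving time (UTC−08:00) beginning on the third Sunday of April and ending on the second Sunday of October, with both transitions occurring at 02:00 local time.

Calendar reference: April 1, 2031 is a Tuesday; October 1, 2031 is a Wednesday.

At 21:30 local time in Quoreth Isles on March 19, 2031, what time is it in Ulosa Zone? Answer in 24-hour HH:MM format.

18:00

March 19, 2031 is outside the daylight-saving period (13 October 2030 – 23 February 2031), so Quoreth Isles is on standard time, UTC−05:30.
21:30 Quoreth Isles + 5h30m = 03:00 UTC (rolling into the next day, 20 March 2031).
1 April 2031 is a Tuesday, so the first Sunday is April 6 and the third is April 20.
1 October 2031 is a Wednesday, so the first Sunday is October 5 and the second is October 12.
At the standard offset (UTC−09:00), 03:00 UTC − 9h = 18:00 Ulosa Zone standard time (rolling into the previous day, 19 March 2031).
The standard-time date in Ulosa Zone, March 19, 2031, does not fall between 20 April and 12 October, so daylight saving is not in effect and Ulosa Zone is at UTC−09:00.
03:00 UTC − 9h = 18:00 Ulosa Zone (rolling into the previous day, 19 March 2031).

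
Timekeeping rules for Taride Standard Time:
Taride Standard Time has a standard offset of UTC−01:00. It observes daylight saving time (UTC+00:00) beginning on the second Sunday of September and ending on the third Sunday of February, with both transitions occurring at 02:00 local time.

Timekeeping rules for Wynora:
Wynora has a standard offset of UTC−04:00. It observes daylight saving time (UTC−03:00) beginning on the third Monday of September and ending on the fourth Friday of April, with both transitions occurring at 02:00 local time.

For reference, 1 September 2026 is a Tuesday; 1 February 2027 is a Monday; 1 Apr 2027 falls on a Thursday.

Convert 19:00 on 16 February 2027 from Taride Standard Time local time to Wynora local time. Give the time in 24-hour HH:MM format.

16:00

1 September 2026 is a Tuesday, so the first Sunday is September 6 and the second is September 13.
1 February 2027 is a Monday, so the first Sunday is February 7 and the third is February 21.
Daylight saving runs 13 September 2026 – 21 February 2027; 16 February 2027 is inside that window, so Taride Standard Time is at UTC+00:00.
19:00 Taride Standard Time − 0h = 19:00 UTC.
1 September 2026 is a Tuesday, so the first Monday is September 7 and the third is September 21.
1 April 2027 is a Thursday, so the first Friday is April 2 and the fourth is April 23.
At the standard offset (UTC−04:00), 19:00 UTC − 4h = 15:00 Wynora standard time.
The standard-time date in Wynora, 16 February 2027, lies within the daylight-saving period (21 September 2026 – 23 April 2027), so Wynora is on daylight time, UTC−03:00.
19:00 UTC − 3h = 16:00 Wynora.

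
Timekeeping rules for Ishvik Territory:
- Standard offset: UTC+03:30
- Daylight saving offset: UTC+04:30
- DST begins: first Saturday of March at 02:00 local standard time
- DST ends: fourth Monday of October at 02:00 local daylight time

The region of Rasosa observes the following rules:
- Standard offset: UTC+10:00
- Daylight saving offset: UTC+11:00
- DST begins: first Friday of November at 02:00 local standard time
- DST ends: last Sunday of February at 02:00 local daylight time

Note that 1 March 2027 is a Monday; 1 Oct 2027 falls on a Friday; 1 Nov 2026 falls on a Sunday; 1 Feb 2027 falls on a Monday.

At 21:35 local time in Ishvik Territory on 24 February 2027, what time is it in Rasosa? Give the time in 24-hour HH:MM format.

1 March 2027 is a Monday, so the first Saturday is March 6.
1 October 2027 is a Friday, so the first Monday is October 4 and the fourth is October 25.
24 February 2027 does not fall between 6 March and 25 October, so daylight saving is not in effect and Ishvik Territory is at UTC+03:30.
21:35 Ishvik Territory − 3h30m = 18:05 UTC.
1 November 2026 is a Sunday, so the first Friday is November 6.
1 February 2027 is a Monday, so Sundays fall on 7, 14, 21, 28; the last is February 28.
At the standard offset (UTC+10:00), 18:05 UTC + 10h = 04:05 Rasosa standard time (rolling into the next day, 25 February 2027).
The standard-time date in Rasosa, 25 February 2027, falls between 6 November 2026 and 28 February 2027, so daylight saving is in effect and Rasosa is at UTC+11:00.
18:05 UTC + 11h = 05:05 Rasosa (rolling into the next day, 25 February 2027).

05:05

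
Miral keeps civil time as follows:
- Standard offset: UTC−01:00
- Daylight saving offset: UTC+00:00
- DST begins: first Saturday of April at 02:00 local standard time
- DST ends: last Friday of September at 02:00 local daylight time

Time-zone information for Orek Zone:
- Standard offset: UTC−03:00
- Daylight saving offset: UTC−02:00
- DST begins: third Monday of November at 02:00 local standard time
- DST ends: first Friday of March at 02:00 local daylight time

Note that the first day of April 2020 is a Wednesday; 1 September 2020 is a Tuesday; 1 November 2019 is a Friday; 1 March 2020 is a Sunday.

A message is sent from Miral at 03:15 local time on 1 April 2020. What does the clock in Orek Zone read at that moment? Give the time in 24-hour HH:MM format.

1 April 2020 is a Wednesday, so the first Saturday is April 4.
1 September 2020 is a Tuesday, so Fridays fall on 4, 11, 18, 25; the last is September 25.
1 April 2020 does not fall between 4 April and 25 September, so daylight saving is not in effect and Miral is at UTC−01:00.
03:15 Miral + 1h = 04:15 UTC.
1 November 2019 is a Friday, so the first Monday is November 4 and the third is November 18.
1 March 2020 is a Sunday, so the first Friday is March 6.
At the standard offset (UTC−03:00), 04:15 UTC − 3h = 01:15 Orek Zone standard time.
The standard-time date in Orek Zone, 1 April 2020, is outside the daylight-saving period (18 November 2019 – 6 March 2020), so Orek Zone is on standard time, UTC−03:00.
04:15 UTC − 3h = 01:15 Orek Zone.

01:15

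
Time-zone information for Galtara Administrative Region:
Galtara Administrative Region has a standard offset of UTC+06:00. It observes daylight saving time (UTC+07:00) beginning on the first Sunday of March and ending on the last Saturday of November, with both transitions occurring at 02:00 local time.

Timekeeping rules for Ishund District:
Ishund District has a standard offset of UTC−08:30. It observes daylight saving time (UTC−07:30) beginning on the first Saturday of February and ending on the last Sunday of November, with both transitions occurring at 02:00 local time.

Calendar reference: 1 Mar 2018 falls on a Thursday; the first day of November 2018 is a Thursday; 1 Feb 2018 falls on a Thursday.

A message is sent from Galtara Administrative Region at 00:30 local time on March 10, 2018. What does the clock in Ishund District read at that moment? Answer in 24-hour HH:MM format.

1 March 2018 is a Thursday, so the first Sunday is March 4.
1 November 2018 is a Thursday, so Saturdays fall on 3, 10, 17, 24; the last is November 24.
March 10, 2018 falls between 4 March and 24 November, so daylight saving is in effect and Galtara Administrative Region is at UTC+07:00.
00:30 Galtara Administrative Region − 7h = 17:30 UTC (rolling into the previous day, 9 March 2018).
1 February 2018 is a Thursday, so the first Saturday is February 3.
1 November 2018 is a Thursday, so Sundays fall on 4, 11, 18, 25; the last is November 25.
At the standard offset (UTC−08:30), 17:30 UTC − 8h30m = 09:00 Ishund District standard time.
The standard-time date in Ishund District, March 9, 2018, lies within the daylight-saving period (3 February – 25 November), so Ishund District is on daylight time, UTC−07:30.
17:30 UTC − 7h30m = 10:00 Ishund District.

10:00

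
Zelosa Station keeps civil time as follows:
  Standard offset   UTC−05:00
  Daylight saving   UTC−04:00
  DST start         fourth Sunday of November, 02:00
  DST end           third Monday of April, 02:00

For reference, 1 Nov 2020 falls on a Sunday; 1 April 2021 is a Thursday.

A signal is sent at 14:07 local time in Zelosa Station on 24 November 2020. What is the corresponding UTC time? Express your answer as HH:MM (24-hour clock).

18:07

1 November 2020 is a Sunday, so the first Sunday is November 1 and the fourth is November 22.
1 April 2021 is a Thursday, so the first Monday is April 5 and the third is April 19.
24 November 2020 lies within the daylight-saving period (22 November 2020 – 19 April 2021), so Zelosa Station is on daylight time, UTC−04:00.
14:07 local + 4h = 18:07 UTC.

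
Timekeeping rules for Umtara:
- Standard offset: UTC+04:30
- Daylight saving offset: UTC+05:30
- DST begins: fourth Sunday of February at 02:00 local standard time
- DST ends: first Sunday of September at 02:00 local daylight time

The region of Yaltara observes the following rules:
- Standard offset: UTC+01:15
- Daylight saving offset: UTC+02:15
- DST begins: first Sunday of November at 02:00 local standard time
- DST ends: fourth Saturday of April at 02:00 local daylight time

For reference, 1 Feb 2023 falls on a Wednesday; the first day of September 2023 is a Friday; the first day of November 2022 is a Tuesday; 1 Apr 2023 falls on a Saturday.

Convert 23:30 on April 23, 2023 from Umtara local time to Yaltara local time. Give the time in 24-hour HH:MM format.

1 February 2023 is a Wednesday, so the first Sunday is February 5 and the fourth is February 26.
1 September 2023 is a Friday, so the first Sunday is September 3.
April 23, 2023 falls between 26 February and 3 September, so daylight saving is in effect and Umtara is at UTC+05:30.
23:30 Umtara − 5h30m = 18:00 UTC.
1 November 2022 is a Tuesday, so the first Sunday is November 6.
1 April 2023 is a Saturday, so the first Saturday is April 1 and the fourth is April 22.
At the standard offset (UTC+01:15), 18:00 UTC + 1h15m = 19:15 Yaltara standard time.
Daylight saving runs 6 November 2022 – 22 April 2023; the standard-time date in Yaltara, April 23, 2023, is outside that window, so Yaltara is on standard time at UTC+01:15.
18:00 UTC + 1h15m = 19:15 Yaltara.

19:15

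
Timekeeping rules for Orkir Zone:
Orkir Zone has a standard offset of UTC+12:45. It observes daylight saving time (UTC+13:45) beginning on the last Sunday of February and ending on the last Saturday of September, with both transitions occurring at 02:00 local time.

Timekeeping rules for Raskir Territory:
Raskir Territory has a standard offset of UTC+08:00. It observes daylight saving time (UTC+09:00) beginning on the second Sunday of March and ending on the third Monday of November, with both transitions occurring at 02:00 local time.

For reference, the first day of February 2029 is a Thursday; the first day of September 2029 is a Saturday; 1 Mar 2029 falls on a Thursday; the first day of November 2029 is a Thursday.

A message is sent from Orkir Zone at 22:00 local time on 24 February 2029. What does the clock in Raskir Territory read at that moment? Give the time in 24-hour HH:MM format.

1 February 2029 is a Thursday, so Sundays fall on 4, 11, 18, 25; the last is February 25.
1 September 2029 is a Saturday, so Saturdays fall on 1, 8, 15, 22, 29; the last is September 29.
24 February 2029 does not fall between 25 February and 29 September, so daylight saving is not in effect and Orkir Zone is at UTC+12:45.
22:00 Orkir Zone − 12h45m = 09:15 UTC.
1 March 2029 is a Thursday, so the first Sunday is March 4 and the second is March 11.
1 November 2029 is a Thursday, so the first Monday is November 5 and the third is November 19.
At the standard offset (UTC+08:00), 09:15 UTC + 8h = 17:15 Raskir Territory standard time.
The standard-time date in Raskir Territory, 24 February 2029, does not fall between 11 March and 19 November, so daylight saving is not in effect and Raskir Territory is at UTC+08:00.
09:15 UTC + 8h = 17:15 Raskir Territory.

17:15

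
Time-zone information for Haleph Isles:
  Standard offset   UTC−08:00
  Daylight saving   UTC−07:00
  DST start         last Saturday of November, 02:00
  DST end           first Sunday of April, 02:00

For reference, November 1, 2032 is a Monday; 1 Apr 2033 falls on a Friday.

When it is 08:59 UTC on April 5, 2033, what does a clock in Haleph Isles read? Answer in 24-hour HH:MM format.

00:59

1 November 2032 is a Monday, so Saturdays fall on 6, 13, 20, 27; the last is November 27.
1 April 2033 is a Friday, so the first Sunday is April 3.
At the standard offset (UTC−08:00), 08:59 UTC − 8h = 00:59 Haleph Isles standard time.
The standard-time date in Haleph Isles, April 5, 2033, does not fall between 27 November 2032 and 3 April 2033, so daylight saving is not in effect and Haleph Isles is at UTC−08:00.
08:59 UTC − 8h = 00:59 local.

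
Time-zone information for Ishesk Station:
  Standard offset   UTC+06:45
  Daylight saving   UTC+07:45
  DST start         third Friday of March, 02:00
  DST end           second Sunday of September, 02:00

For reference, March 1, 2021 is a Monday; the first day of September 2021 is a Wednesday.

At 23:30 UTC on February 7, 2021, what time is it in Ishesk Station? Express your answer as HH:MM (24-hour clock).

1 March 2021 is a Monday, so the first Friday is March 5 and the third is March 19.
1 September 2021 is a Wednesday, so the first Sunday is September 5 and the second is September 12.
At the standard offset (UTC+06:45), 23:30 UTC + 6h45m = 06:15 Ishesk Station standard time (rolling into the next day, 8 February 2021).
Daylight saving runs 19 March – 12 September; the standard-time date in Ishesk Station, February 8, 2021, is outside that window, so Ishesk Station is on standard time at UTC+06:45.
23:30 UTC + 6h45m = 06:15 local (rolling into the next day, 8 February 2021).

06:15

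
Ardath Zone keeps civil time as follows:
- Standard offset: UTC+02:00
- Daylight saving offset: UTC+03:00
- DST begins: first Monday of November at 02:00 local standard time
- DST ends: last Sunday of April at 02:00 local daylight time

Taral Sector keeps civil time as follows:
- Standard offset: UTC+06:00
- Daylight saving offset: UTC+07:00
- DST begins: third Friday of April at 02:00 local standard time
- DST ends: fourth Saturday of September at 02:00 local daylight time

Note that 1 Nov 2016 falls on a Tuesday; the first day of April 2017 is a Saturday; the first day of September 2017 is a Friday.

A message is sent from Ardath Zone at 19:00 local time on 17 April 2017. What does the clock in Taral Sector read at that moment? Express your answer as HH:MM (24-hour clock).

1 November 2016 is a Tuesday, so the first Monday is November 7.
1 April 2017 is a Saturday, so Sundays fall on 2, 9, 16, 23, 30; the last is April 30.
17 April 2017 falls between 7 November 2016 and 30 April 2017, so daylight saving is in effect and Ardath Zone is at UTC+03:00.
19:00 Ardath Zone − 3h = 16:00 UTC.
1 April 2017 is a Saturday, so the first Friday is April 7 and the third is April 21.
1 September 2017 is a Friday, so the first Saturday is September 2 and the fourth is September 23.
At the standard offset (UTC+06:00), 16:00 UTC + 6h = 22:00 Taral Sector standard time.
The standard-time date in Taral Sector, 17 April 2017, is outside the daylight-saving period (21 April – 23 September), so Taral Sector is on standard time, UTC+06:00.
16:00 UTC + 6h = 22:00 Taral Sector.

22:00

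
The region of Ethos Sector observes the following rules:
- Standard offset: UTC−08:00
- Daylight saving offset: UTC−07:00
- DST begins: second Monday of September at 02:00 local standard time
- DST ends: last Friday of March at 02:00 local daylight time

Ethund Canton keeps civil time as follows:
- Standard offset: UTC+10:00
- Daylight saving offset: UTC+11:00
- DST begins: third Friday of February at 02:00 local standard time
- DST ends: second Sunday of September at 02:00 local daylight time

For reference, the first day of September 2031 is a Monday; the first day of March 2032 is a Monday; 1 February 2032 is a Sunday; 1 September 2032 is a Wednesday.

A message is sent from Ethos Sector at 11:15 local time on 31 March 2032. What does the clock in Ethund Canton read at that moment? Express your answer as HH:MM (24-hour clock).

06:15

1 September 2031 is a Monday, so the first Monday is September 1 and the second is September 8.
1 March 2032 is a Monday, so Fridays fall on 5, 12, 19, 26; the last is March 26.
31 March 2032 is outside the daylight-saving period (8 September 2031 – 26 March 2032), so Ethos Sector is on standard time, UTC−08:00.
11:15 Ethos Sector + 8h = 19:15 UTC.
1 February 2032 is a Sunday, so the first Friday is February 6 and the third is February 20.
1 September 2032 is a Wednesday, so the first Sunday is September 5 and the second is September 12.
At the standard offset (UTC+10:00), 19:15 UTC + 10h = 05:15 Ethund Canton standard time (rolling into the next day, 1 April 2032).
Daylight saving runs 20 February – 12 September; the standard-time date in Ethund Canton, 1 April 2032, is inside that window, so Ethund Canton is at UTC+11:00.
19:15 UTC + 11h = 06:15 Ethund Canton (rolling into the next day, 1 April 2032).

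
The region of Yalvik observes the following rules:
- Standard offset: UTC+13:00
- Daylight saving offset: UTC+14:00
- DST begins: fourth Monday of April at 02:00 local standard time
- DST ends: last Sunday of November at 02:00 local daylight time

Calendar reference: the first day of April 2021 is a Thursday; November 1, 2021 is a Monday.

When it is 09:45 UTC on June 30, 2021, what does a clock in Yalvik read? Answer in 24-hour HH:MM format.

23:45

1 April 2021 is a Thursday, so the first Monday is April 5 and the fourth is April 26.
1 November 2021 is a Monday, so Sundays fall on 7, 14, 21, 28; the last is November 28.
At the standard offset (UTC+13:00), 09:45 UTC + 13h = 22:45 Yalvik standard time.
The standard-time date in Yalvik, June 30, 2021, lies within the daylight-saving period (26 April – 28 November), so Yalvik is on daylight time, UTC+14:00.
09:45 UTC + 14h = 23:45 local.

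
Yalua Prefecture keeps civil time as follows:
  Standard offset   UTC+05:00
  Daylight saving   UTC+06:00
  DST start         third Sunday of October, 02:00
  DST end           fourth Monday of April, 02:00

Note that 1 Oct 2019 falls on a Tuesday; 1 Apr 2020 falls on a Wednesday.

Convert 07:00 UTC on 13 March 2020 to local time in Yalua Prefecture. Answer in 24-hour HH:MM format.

13:00

1 October 2019 is a Tuesday, so the first Sunday is October 6 and the third is October 20.
1 April 2020 is a Wednesday, so the first Monday is April 6 and the fourth is April 27.
At the standard offset (UTC+05:00), 07:00 UTC + 5h = 12:00 Yalua Prefecture standard time.
Daylight saving runs 20 October 2019 – 27 April 2020; the standard-time date in Yalua Prefecture, 13 March 2020, is inside that window, so Yalua Prefecture is at UTC+06:00.
07:00 UTC + 6h = 13:00 local.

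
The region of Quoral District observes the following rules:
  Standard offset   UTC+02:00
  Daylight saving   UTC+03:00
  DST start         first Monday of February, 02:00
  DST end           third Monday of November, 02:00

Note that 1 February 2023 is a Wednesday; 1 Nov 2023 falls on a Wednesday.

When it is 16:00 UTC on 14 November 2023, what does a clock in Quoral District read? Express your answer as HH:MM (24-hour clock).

19:00

1 February 2023 is a Wednesday, so the first Monday is February 6.
1 November 2023 is a Wednesday, so the first Monday is November 6 and the third is November 20.
At the standard offset (UTC+02:00), 16:00 UTC + 2h = 18:00 Quoral District standard time.
Daylight saving runs 6 February – 20 November; the standard-time date in Quoral District, 14 November 2023, is inside that window, so Quoral District is at UTC+03:00.
16:00 UTC + 3h = 19:00 local.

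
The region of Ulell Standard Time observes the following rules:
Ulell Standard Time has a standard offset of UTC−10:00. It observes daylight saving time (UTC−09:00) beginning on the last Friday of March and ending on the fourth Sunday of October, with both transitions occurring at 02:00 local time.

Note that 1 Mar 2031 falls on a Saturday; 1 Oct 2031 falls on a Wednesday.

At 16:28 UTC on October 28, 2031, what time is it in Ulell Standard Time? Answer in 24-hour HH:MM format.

1 March 2031 is a Saturday, so Fridays fall on 7, 14, 21, 28; the last is March 28.
1 October 2031 is a Wednesday, so the first Sunday is October 5 and the fourth is October 26.
At the standard offset (UTC−10:00), 16:28 UTC − 10h = 06:28 Ulell Standard Time standard time.
Daylight saving runs 28 March – 26 October; the standard-time date in Ulell Standard Time, October 28, 2031, is outside that window, so Ulell Standard Time is on standard time at UTC−10:00.
16:28 UTC − 10h = 06:28 local.

06:28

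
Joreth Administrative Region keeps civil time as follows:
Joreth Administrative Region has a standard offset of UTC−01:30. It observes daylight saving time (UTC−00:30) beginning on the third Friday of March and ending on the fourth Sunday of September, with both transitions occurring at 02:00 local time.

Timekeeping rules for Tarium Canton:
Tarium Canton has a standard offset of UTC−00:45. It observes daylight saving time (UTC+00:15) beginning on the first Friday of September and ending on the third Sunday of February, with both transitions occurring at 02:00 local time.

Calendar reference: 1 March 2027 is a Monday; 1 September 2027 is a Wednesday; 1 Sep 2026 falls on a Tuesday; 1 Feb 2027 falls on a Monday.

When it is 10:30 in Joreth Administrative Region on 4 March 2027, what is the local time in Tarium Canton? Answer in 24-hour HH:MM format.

11:15

1 March 2027 is a Monday, so the first Friday is March 5 and the third is March 19.
1 September 2027 is a Wednesday, so the first Sunday is September 5 and the fourth is September 26.
Daylight saving runs 19 March – 26 September; 4 March 2027 is outside that window, so Joreth Administrative Region is on standard time at UTC−01:30.
10:30 Joreth Administrative Region + 1h30m = 12:00 UTC.
1 September 2026 is a Tuesday, so the first Friday is September 4.
1 February 2027 is a Monday, so the first Sunday is February 7 and the third is February 21.
At the standard offset (UTC−00:45), 12:00 UTC − 0h45m = 11:15 Tarium Canton standard time.
The standard-time date in Tarium Canton, 4 March 2027, does not fall between 4 September 2026 and 21 February 2027, so daylight saving is not in effect and Tarium Canton is at UTC−00:45.
12:00 UTC − 0h45m = 11:15 Tarium Canton.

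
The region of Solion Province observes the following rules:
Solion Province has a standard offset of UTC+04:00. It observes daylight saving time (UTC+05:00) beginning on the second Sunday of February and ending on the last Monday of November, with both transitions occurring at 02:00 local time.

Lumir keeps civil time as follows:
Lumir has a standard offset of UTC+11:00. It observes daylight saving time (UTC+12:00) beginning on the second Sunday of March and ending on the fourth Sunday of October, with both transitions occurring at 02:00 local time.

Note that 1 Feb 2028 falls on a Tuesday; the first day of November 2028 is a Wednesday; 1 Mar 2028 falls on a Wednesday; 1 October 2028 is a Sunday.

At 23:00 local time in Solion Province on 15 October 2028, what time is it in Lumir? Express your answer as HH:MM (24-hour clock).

06:00

1 February 2028 is a Tuesday, so the first Sunday is February 6 and the second is February 13.
1 November 2028 is a Wednesday, so Mondays fall on 6, 13, 20, 27; the last is November 27.
15 October 2028 lies within the daylight-saving period (13 February – 27 November), so Solion Province is on daylight time, UTC+05:00.
23:00 Solion Province − 5h = 18:00 UTC.
1 March 2028 is a Wednesday, so the first Sunday is March 5 and the second is March 12.
1 October 2028 is a Sunday, so the first Sunday is October 1 and the fourth is October 22.
At the standard offset (UTC+11:00), 18:00 UTC + 11h = 05:00 Lumir standard time (rolling into the next day, 16 October 2028).
The standard-time date in Lumir, 16 October 2028, lies within the daylight-saving period (12 March – 22 October), so Lumir is on daylight time, UTC+12:00.
18:00 UTC + 12h = 06:00 Lumir (rolling into the next day, 16 October 2028).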